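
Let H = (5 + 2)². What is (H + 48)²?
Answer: 9409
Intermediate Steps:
H = 49 (H = 7² = 49)
(H + 48)² = (49 + 48)² = 97² = 9409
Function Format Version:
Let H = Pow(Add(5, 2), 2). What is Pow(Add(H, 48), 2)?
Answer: 9409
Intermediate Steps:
H = 49 (H = Pow(7, 2) = 49)
Pow(Add(H, 48), 2) = Pow(Add(49, 48), 2) = Pow(97, 2) = 9409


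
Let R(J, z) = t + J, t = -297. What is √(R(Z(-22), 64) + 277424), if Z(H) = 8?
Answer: √277135 ≈ 526.44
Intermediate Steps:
R(J, z) = -297 + J
√(R(Z(-22), 64) + 277424) = √((-297 + 8) + 277424) = √(-289 + 277424) = √277135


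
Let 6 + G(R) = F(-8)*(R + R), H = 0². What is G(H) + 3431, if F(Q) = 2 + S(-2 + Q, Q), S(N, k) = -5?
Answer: 3425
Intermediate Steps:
H = 0
F(Q) = -3 (F(Q) = 2 - 5 = -3)
G(R) = -6 - 6*R (G(R) = -6 - 3*(R + R) = -6 - 6*R)
G(H) + 3431 = (-6 - 6*0) + 3431 = (-6 + 0) + 3431 = -6 + 3431 = 3425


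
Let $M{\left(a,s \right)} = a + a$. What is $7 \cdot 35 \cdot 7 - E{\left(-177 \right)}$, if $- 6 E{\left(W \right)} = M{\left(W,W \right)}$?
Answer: $1656$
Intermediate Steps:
$M{\left(a,s \right)} = 2 a$
$E{\left(W \right)} = - \frac{W}{3}$ ($E{\left(W \right)} = - \frac{2 W}{6} = - \frac{W}{3}$)
$7 \cdot 35 \cdot 7 - E{\left(-177 \right)} = 7 \cdot 35 \cdot 7 - \left(- \frac{1}{3}\right) \left(-177\right) = 245 \cdot 7 - 59 = 1715 - 59 = 1656$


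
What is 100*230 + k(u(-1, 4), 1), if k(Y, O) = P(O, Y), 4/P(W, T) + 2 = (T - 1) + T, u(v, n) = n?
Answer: 115004/5 ≈ 23001.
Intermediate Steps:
P(W, T) = 4/(-3 + 2*T) (P(W, T) = 4/(-2 + ((T - 1) + T)) = 4/(-2 + ((-1 + T) + T)) = 4/(-2 + (-1 + 2*T)) = 4/(-3 + 2*T))
k(Y, O) = 4/(-3 + 2*Y)
100*230 + k(u(-1, 4), 1) = 100*230 + 4/(-3 + 2*4) = 23000 + 4/(-3 + 8) = 23000 + 4/5 = 23000 + 4*(⅕) = 23000 + ⅘ = 115004/5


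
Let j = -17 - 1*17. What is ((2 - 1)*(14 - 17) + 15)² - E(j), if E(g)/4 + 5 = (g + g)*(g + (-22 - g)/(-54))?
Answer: -82300/9 ≈ -9144.4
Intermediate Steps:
j = -34 (j = -17 - 17 = -34)
E(g) = -20 + 8*g*(11/27 + 55*g/54) (E(g) = -20 + 4*((g + g)*(g + (-22 - g)/(-54))) = -20 + 4*((2*g)*(g + (-22 - g)*(-1/54))) = -20 + 4*((2*g)*(g + (11/27 + g/54))) = -20 + 4*((2*g)*(11/27 + 55*g/54)) = -20 + 4*(2*g*(11/27 + 55*g/54)) = -20 + 8*g*(11/27 + 55*g/54))
((2 - 1)*(14 - 17) + 15)² - E(j) = ((2 - 1)*(14 - 17) + 15)² - (-20 + (88/27)*(-34) + (220/27)*(-34)²) = (1*(-3) + 15)² - (-20 - 2992/27 + (220/27)*1156) = (-3 + 15)² - (-20 - 2992/27 + 254320/27) = 12² - 1*83596/9 = 144 - 83596/9 = -82300/9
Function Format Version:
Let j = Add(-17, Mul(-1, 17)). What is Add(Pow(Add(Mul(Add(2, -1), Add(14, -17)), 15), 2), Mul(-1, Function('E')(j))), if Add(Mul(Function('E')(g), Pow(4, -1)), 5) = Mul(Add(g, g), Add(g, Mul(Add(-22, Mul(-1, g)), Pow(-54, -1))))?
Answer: Rational(-82300, 9) ≈ -9144.4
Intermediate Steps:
j = -34 (j = Add(-17, -17) = -34)
Function('E')(g) = Add(-20, Mul(8, g, Add(Rational(11, 27), Mul(Rational(55, 54), g)))) (Function('E')(g) = Add(-20, Mul(4, Mul(Add(g, g), Add(g, Mul(Add(-22, Mul(-1, g)), Pow(-54, -1)))))) = Add(-20, Mul(4, Mul(Mul(2, g), Add(g, Mul(Add(-22, Mul(-1, g)), Rational(-1, 54)))))) = Add(-20, Mul(4, Mul(Mul(2, g), Add(g, Add(Rational(11, 27), Mul(Rational(1, 54), g)))))) = Add(-20, Mul(4, Mul(Mul(2, g), Add(Rational(11, 27), Mul(Rational(55, 54), g))))) = Add(-20, Mul(4, Mul(2, g, Add(Rational(11, 27), Mul(Rational(55, 54), g))))) = Add(-20, Mul(8, g, Add(Rational(11, 27), Mul(Rational(55, 54), g)))))
Add(Pow(Add(Mul(Add(2, -1), Add(14, -17)), 15), 2), Mul(-1, Function('E')(j))) = Add(Pow(Add(Mul(Add(2, -1), Add(14, -17)), 15), 2), Mul(-1, Add(-20, Mul(Rational(88, 27), -34), Mul(Rational(220, 27), Pow(-34, 2))))) = Add(Pow(Add(Mul(1, -3), 15), 2), Mul(-1, Add(-20, Rational(-2992, 27), Mul(Rational(220, 27), 1156)))) = Add(Pow(Add(-3, 15), 2), Mul(-1, Add(-20, Rational(-2992, 27), Rational(254320, 27)))) = Add(Pow(12, 2), Mul(-1, Rational(83596, 9))) = Add(144, Rational(-83596, 9)) = Rational(-82300, 9)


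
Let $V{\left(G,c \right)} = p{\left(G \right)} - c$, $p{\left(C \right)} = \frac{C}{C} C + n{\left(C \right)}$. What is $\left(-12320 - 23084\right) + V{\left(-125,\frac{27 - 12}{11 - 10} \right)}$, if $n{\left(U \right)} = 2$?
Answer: $-35542$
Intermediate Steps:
$p{\left(C \right)} = 2 + C$ ($p{\left(C \right)} = \frac{C}{C} C + 2 = 1 C + 2 = C + 2 = 2 + C$)
$V{\left(G,c \right)} = 2 + G - c$ ($V{\left(G,c \right)} = \left(2 + G\right) - c = 2 + G - c$)
$\left(-12320 - 23084\right) + V{\left(-125,\frac{27 - 12}{11 - 10} \right)} = \left(-12320 - 23084\right) - \left(123 + \frac{27 - 12}{11 - 10}\right) = -35404 - \left(123 + 15\right) = -35404 - 138 = -35542$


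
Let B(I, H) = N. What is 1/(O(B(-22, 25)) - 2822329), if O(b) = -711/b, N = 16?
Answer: -16/45157975 ≈ -3.5431e-7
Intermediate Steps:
B(I, H) = 16
1/(O(B(-22, 25)) - 2822329) = 1/(-711/16 - 2822329) = 1/(-45157975/16) = -16/45157975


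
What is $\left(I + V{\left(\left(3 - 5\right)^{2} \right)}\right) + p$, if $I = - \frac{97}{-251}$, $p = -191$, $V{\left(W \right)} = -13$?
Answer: $- \frac{51107}{251} \approx -203.61$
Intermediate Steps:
$I = \frac{97}{251}$ ($I = \left(-97\right) \left(- \frac{1}{251}\right) = \frac{97}{251} \approx 0.38645$)
$\left(I + V{\left(\left(3 - 5\right)^{2} \right)}\right) + p = \left(\frac{97}{251} - 13\right) - 191 = - \frac{3166}{251} - 191 = - \frac{51107}{251}$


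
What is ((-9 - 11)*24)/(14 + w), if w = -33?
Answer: 480/19 ≈ 25.263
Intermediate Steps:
((-9 - 11)*24)/(14 + w) = ((-9 - 11)*24)/(14 - 33) = -20*24/(-19) = -480*(-1/19) = 480/19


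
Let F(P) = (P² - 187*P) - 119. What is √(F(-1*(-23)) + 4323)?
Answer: 12*√3 ≈ 20.785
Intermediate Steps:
F(P) = -119 + P² - 187*P
√(F(-1*(-23)) + 4323) = √((-119 + (-1*(-23))² - (-187)*(-23)) + 4323) = √((-119 + 23² - 187*23) + 4323) = √((-119 + 529 - 4301) + 4323) = √(-3891 + 4323) = √432 = 12*√3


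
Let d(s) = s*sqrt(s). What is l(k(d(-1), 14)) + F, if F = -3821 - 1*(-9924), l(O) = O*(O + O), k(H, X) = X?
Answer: 6495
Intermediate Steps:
d(s) = s**(3/2)
l(O) = 2*O**2 (l(O) = O*(2*O) = 2*O**2)
F = 6103 (F = -3821 + 9924 = 6103)
l(k(d(-1), 14)) + F = 2*14**2 + 6103 = 2*196 + 6103 = 392 + 6103 = 6495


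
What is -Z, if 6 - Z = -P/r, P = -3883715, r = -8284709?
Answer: -53591969/8284709 ≈ -6.4688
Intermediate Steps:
Z = 53591969/8284709 (Z = 6 - (-1)*(-3883715/(-8284709)) = 6 - (-1)*(-3883715*(-1/8284709)) = 6 - (-1)*3883715/8284709 = 6 - 1*(-3883715/8284709) = 6 + 3883715/8284709 = 53591969/8284709 ≈ 6.4688)
-Z = -1*53591969/8284709 = -53591969/8284709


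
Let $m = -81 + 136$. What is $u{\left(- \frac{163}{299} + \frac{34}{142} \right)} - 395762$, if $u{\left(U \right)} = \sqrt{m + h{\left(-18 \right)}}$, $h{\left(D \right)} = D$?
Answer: $-395762 + \sqrt{37} \approx -3.9576 \cdot 10^{5}$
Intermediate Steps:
$m = 55$
$u{\left(U \right)} = \sqrt{37}$ ($u{\left(U \right)} = \sqrt{55 - 18} = \sqrt{37}$)
$u{\left(- \frac{163}{299} + \frac{34}{142} \right)} - 395762 = \sqrt{37} - 395762 = -395762 + \sqrt{37}$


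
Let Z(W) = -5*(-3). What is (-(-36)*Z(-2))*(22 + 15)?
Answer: 19980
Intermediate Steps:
Z(W) = 15
(-(-36)*Z(-2))*(22 + 15) = (-(-36)*15)*(22 + 15) = -12*(-45)*37 = 540*37 = 19980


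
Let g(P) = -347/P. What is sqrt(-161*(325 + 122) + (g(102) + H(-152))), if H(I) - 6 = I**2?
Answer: I*sqrt(508343622)/102 ≈ 221.04*I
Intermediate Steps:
H(I) = 6 + I**2
sqrt(-161*(325 + 122) + (g(102) + H(-152))) = sqrt(-161*(325 + 122) + (-347/102 + (6 + (-152)**2))) = sqrt(-161*447 + (-347*1/102 + (6 + 23104))) = sqrt(-71967 + (-347/102 + 23110)) = sqrt(-71967 + 2356873/102) = sqrt(-4983761/102) = I*sqrt(508343622)/102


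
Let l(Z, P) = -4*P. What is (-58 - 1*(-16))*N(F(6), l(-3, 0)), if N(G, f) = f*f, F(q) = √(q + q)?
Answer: 0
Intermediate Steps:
F(q) = √2*√q (F(q) = √(2*q) = √2*√q)
N(G, f) = f²
(-58 - 1*(-16))*N(F(6), l(-3, 0)) = (-58 - 1*(-16))*(-4*0)² = (-58 + 16)*0² = -42*0 = 0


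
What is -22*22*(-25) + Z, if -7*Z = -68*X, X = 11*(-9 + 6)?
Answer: 82456/7 ≈ 11779.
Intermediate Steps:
X = -33 (X = 11*(-3) = -33)
Z = -2244/7 (Z = -(-68)*(-33)/7 = -1/7*2244 = -2244/7 ≈ -320.57)
-22*22*(-25) + Z = -22*22*(-25) - 2244/7 = -484*(-25) - 2244/7 = 12100 - 2244/7 = 82456/7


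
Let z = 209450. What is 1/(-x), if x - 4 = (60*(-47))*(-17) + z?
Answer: -1/257394 ≈ -3.8851e-6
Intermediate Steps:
x = 257394 (x = 4 + ((60*(-47))*(-17) + 209450) = 4 + (-2820*(-17) + 209450) = 4 + (47940 + 209450) = 4 + 257390 = 257394)
1/(-x) = 1/(-1*257394) = 1/(-257394) = -1/257394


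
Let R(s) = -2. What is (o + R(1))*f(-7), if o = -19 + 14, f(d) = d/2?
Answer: 49/2 ≈ 24.500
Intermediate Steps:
f(d) = d/2 (f(d) = d*(½) = d/2)
o = -5
(o + R(1))*f(-7) = (-5 - 2)*((½)*(-7)) = -7*(-7/2) = 49/2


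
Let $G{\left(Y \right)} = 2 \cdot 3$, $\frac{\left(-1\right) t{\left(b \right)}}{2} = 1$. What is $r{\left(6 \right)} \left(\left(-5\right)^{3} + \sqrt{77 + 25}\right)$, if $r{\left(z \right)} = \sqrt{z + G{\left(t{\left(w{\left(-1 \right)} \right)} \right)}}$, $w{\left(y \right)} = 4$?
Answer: $2 \sqrt{3} \left(-125 + \sqrt{102}\right) \approx -398.03$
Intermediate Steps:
$t{\left(b \right)} = -2$ ($t{\left(b \right)} = \left(-2\right) 1 = -2$)
$G{\left(Y \right)} = 6$
$r{\left(z \right)} = \sqrt{6 + z}$ ($r{\left(z \right)} = \sqrt{z + 6} = \sqrt{6 + z}$)
$r{\left(6 \right)} \left(\left(-5\right)^{3} + \sqrt{77 + 25}\right) = \sqrt{6 + 6} \left(\left(-5\right)^{3} + \sqrt{77 + 25}\right) = \sqrt{12} \left(-125 + \sqrt{102}\right) = 2 \sqrt{3} \left(-125 + \sqrt{102}\right)$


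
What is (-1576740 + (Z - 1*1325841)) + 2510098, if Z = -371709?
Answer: -764192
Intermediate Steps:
(-1576740 + (Z - 1*1325841)) + 2510098 = (-1576740 + (-371709 - 1*1325841)) + 2510098 = (-1576740 + (-371709 - 1325841)) + 2510098 = (-1576740 - 1697550) + 2510098 = -3274290 + 2510098 = -764192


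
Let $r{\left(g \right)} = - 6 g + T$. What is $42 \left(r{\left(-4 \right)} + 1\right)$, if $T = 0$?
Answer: $1050$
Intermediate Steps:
$r{\left(g \right)} = - 6 g$ ($r{\left(g \right)} = - 6 g + 0 = - 6 g$)
$42 \left(r{\left(-4 \right)} + 1\right) = 42 \left(\left(-6\right) \left(-4\right) + 1\right) = 42 \left(24 + 1\right) = 42 \cdot 25 = 1050$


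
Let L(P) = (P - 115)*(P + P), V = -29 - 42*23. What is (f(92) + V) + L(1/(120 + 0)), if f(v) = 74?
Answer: -6644999/7200 ≈ -922.92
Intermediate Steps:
V = -995 (V = -29 - 966 = -995)
L(P) = 2*P*(-115 + P) (L(P) = (-115 + P)*(2*P) = 2*P*(-115 + P))
(f(92) + V) + L(1/(120 + 0)) = (74 - 995) + 2*(-115 + 1/(120 + 0))/(120 + 0) = -921 + 2*(-115 + 1/120)/120 = -921 + 2*(1/120)*(-115 + 1/120) = -921 + 2*(1/120)*(-13799/120) = -921 - 13799/7200 = -6644999/7200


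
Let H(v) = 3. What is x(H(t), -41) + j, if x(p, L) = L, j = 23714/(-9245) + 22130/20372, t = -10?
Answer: -4000207249/94169570 ≈ -42.479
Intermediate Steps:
j = -139254879/94169570 (j = 23714*(-1/9245) + 22130*(1/20372) = -23714/9245 + 11065/10186 = -139254879/94169570 ≈ -1.4788)
x(H(t), -41) + j = -41 - 139254879/94169570 = -4000207249/94169570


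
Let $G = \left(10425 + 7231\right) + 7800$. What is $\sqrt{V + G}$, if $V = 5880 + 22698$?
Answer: $\sqrt{54034} \approx 232.45$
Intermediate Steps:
$V = 28578$
$G = 25456$ ($G = 17656 + 7800 = 25456$)
$\sqrt{V + G} = \sqrt{28578 + 25456} = \sqrt{54034}$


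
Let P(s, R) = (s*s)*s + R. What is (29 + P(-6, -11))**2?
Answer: 39204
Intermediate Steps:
P(s, R) = R + s**3 (P(s, R) = s**2*s + R = s**3 + R = R + s**3)
(29 + P(-6, -11))**2 = (29 + (-11 + (-6)**3))**2 = (29 + (-11 - 216))**2 = (29 - 227)**2 = (-198)**2 = 39204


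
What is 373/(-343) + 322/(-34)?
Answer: -61564/5831 ≈ -10.558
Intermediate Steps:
373/(-343) + 322/(-34) = 373*(-1/343) + 322*(-1/34) = -373/343 - 161/17 = -61564/5831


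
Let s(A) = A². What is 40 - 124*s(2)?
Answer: -456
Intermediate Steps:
40 - 124*s(2) = 40 - 124*2² = 40 - 124*4 = 40 - 496 = -456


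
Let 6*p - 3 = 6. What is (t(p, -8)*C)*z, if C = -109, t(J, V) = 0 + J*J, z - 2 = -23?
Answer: 20601/4 ≈ 5150.3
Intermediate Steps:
z = -21 (z = 2 - 23 = -21)
p = 3/2 (p = ½ + (⅙)*6 = ½ + 1 = 3/2 ≈ 1.5000)
t(J, V) = J² (t(J, V) = 0 + J² = J²)
(t(p, -8)*C)*z = ((3/2)²*(-109))*(-21) = ((9/4)*(-109))*(-21) = -981/4*(-21) = 20601/4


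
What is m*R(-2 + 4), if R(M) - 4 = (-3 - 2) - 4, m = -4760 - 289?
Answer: 25245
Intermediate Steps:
m = -5049
R(M) = -5 (R(M) = 4 + ((-3 - 2) - 4) = 4 + (-5 - 4) = 4 - 9 = -5)
m*R(-2 + 4) = -5049*(-5) = 25245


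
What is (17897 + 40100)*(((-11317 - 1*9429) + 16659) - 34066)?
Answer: -2212759541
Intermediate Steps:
(17897 + 40100)*(((-11317 - 1*9429) + 16659) - 34066) = 57997*(((-11317 - 9429) + 16659) - 34066) = 57997*((-20746 + 16659) - 34066) = 57997*(-4087 - 34066) = 57997*(-38153) = -2212759541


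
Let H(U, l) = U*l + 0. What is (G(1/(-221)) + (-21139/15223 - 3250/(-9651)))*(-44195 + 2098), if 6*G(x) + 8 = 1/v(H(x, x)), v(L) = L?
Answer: -100660649647789825/293834346 ≈ -3.4258e+8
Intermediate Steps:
H(U, l) = U*l
G(x) = -4/3 + 1/(6*x**2) (G(x) = -4/3 + 1/(6*((x*x))) = -4/3 + 1/(6*(x**2)) = -4/3 + 1/(6*x**2))
(G(1/(-221)) + (-21139/15223 - 3250/(-9651)))*(-44195 + 2098) = ((-4/3 + 1/(6*(1/(-221))**2)) + (-21139/15223 - 3250/(-9651)))*(-44195 + 2098) = ((-4/3 + 1/(6*(-1/221)**2)) + (-21139*1/15223 - 3250*(-1/9651)))*(-42097) = ((-4/3 + (1/6)*48841) + (-21139/15223 + 3250/9651))*(-42097) = ((-4/3 + 48841/6) - 154537739/146917173)*(-42097) = (48833/6 - 154537739/146917173)*(-42097) = (2391159694225/293834346)*(-42097) = -100660649647789825/293834346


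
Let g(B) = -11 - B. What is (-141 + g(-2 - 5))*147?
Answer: -21315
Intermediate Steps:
(-141 + g(-2 - 5))*147 = (-141 + (-11 - (-2 - 5)))*147 = (-141 + (-11 - 1*(-7)))*147 = (-141 + (-11 + 7))*147 = (-141 - 4)*147 = -145*147 = -21315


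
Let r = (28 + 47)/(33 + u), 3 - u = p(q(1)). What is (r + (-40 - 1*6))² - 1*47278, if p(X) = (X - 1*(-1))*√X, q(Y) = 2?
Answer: -457237259/10082 - 77900*√2/5041 ≈ -45374.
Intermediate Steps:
p(X) = √X*(1 + X) (p(X) = (X + 1)*√X = (1 + X)*√X = √X*(1 + X))
u = 3 - 3*√2 (u = 3 - √2*(1 + 2) = 3 - √2*3 = 3 - 3*√2 ≈ -1.2426)
r = 75/(36 - 3*√2) (r = (28 + 47)/(33 + (3 - 3*√2)) = 75/(36 - 3*√2) ≈ 2.3617)
(r + (-40 - 1*6))² - 1*47278 = ((150/71 + 25*√2/142) + (-40 - 1*6))² - 1*47278 = ((150/71 + 25*√2/142) + (-40 - 6))² - 47278 = ((150/71 + 25*√2/142) - 46)² - 47278 = (-3116/71 + 25*√2/142)² - 47278 = -47278 + (-3116/71 + 25*√2/142)²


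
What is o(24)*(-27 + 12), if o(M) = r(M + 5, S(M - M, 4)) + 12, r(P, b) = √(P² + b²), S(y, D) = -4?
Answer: -180 - 15*√857 ≈ -619.12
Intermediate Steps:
o(M) = 12 + √(16 + (5 + M)²) (o(M) = √((M + 5)² + (-4)²) + 12 = √((5 + M)² + 16) + 12 = √(16 + (5 + M)²) + 12 = 12 + √(16 + (5 + M)²))
o(24)*(-27 + 12) = (12 + √(16 + (5 + 24)²))*(-27 + 12) = (12 + √(16 + 29²))*(-15) = (12 + √(16 + 841))*(-15) = (12 + √857)*(-15) = -180 - 15*√857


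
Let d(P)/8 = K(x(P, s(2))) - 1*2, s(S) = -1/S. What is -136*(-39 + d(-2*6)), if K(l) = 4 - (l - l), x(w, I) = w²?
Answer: 3128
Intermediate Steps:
K(l) = 4 (K(l) = 4 - 1*0 = 4 + 0 = 4)
d(P) = 16 (d(P) = 8*(4 - 1*2) = 8*(4 - 2) = 8*2 = 16)
-136*(-39 + d(-2*6)) = -136*(-39 + 16) = -136*(-23) = 3128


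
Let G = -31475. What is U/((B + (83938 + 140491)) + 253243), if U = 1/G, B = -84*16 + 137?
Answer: -1/14996735875 ≈ -6.6681e-11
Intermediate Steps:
B = -1207 (B = -1344 + 137 = -1207)
U = -1/31475 (U = 1/(-31475) = -1/31475 ≈ -3.1771e-5)
U/((B + (83938 + 140491)) + 253243) = -1/(31475*((-1207 + (83938 + 140491)) + 253243)) = -1/(31475*((-1207 + 224429) + 253243)) = -1/(31475*(223222 + 253243)) = -1/31475/476465 = -1/31475*1/476465 = -1/14996735875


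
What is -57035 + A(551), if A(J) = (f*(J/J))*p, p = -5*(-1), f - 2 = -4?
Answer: -57045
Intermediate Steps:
f = -2 (f = 2 - 4 = -2)
p = 5
A(J) = -10 (A(J) = -2*J/J*5 = -2*1*5 = -2*5 = -10)
-57035 + A(551) = -57035 - 10 = -57045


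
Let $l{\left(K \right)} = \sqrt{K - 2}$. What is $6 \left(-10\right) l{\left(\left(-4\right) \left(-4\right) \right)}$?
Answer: $- 60 \sqrt{14} \approx -224.5$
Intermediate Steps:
$l{\left(K \right)} = \sqrt{-2 + K}$
$6 \left(-10\right) l{\left(\left(-4\right) \left(-4\right) \right)} = 6 \left(-10\right) \sqrt{-2 - -16} = - 60 \sqrt{-2 + 16} = - 60 \sqrt{14}$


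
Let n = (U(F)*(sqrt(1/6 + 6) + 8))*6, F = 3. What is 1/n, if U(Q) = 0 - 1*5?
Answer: -8/1735 + sqrt(222)/10410 ≈ -0.0031797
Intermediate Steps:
U(Q) = -5 (U(Q) = 0 - 5 = -5)
n = -240 - 5*sqrt(222) (n = -5*(sqrt(1/6 + 6) + 8)*6 = -5*(sqrt(37/6) + 8)*6 = -5*(sqrt(222)/6 + 8)*6 = -5*(8 + sqrt(222)/6)*6 = (-40 - 5*sqrt(222)/6)*6 = -240 - 5*sqrt(222) ≈ -314.50)
1/n = 1/(-240 - 5*sqrt(222))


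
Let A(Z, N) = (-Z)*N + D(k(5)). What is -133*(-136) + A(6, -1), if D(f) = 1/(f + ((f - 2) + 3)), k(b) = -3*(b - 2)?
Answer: 307597/17 ≈ 18094.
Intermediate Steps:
k(b) = 6 - 3*b (k(b) = -3*(-2 + b) = 6 - 3*b)
D(f) = 1/(1 + 2*f) (D(f) = 1/(f + ((-2 + f) + 3)) = 1/(f + (1 + f)) = 1/(1 + 2*f))
A(Z, N) = -1/17 - N*Z (A(Z, N) = (-Z)*N + 1/(1 + 2*(6 - 3*5)) = -N*Z + 1/(1 + 2*(6 - 15)) = -N*Z + 1/(1 + 2*(-9)) = -N*Z + 1/(1 - 18) = -N*Z + 1/(-17) = -N*Z - 1/17 = -1/17 - N*Z)
-133*(-136) + A(6, -1) = -133*(-136) + (-1/17 - 1*(-1)*6) = 18088 + (-1/17 + 6) = 18088 + 101/17 = 307597/17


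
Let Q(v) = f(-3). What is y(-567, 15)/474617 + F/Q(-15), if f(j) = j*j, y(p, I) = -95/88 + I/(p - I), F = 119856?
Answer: 161858764577519/12153992136 ≈ 13317.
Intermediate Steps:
y(p, I) = -95/88 + I/(p - I) (y(p, I) = -95*1/88 + I/(p - I) = -95/88 + I/(p - I))
f(j) = j**2
Q(v) = 9 (Q(v) = (-3)**2 = 9)
y(-567, 15)/474617 + F/Q(-15) = ((-183*15 + 95*(-567))/(88*(15 - 1*(-567))))/474617 + 119856/9 = ((-2745 - 53865)/(88*(15 + 567)))*(1/474617) + 119856*(1/9) = ((1/88)*(-56610)/582)*(1/474617) + 39952/3 = ((1/88)*(1/582)*(-56610))*(1/474617) + 39952/3 = -9435/8536*1/474617 + 39952/3 = -9435/4051330712 + 39952/3 = 161858764577519/12153992136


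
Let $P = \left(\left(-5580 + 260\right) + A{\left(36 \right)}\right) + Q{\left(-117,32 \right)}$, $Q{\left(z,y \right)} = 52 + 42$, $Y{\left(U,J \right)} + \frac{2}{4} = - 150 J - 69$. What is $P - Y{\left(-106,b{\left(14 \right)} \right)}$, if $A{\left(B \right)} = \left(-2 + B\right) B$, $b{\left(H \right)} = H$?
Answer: $- \frac{3665}{2} \approx -1832.5$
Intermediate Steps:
$A{\left(B \right)} = B \left(-2 + B\right)$
$Y{\left(U,J \right)} = - \frac{139}{2} - 150 J$ ($Y{\left(U,J \right)} = - \frac{1}{2} - \left(69 + 150 J\right) = - \frac{139}{2} - 150 J$)
$Q{\left(z,y \right)} = 94$
$P = -4002$ ($P = \left(\left(-5580 + 260\right) + 36 \left(-2 + 36\right)\right) + 94 = \left(-5320 + 36 \cdot 34\right) + 94 = \left(-5320 + 1224\right) + 94 = -4096 + 94 = -4002$)
$P - Y{\left(-106,b{\left(14 \right)} \right)} = -4002 - \left(- \frac{139}{2} - 2100\right) = -4002 - - \frac{4339}{2} = -4002 + \frac{4339}{2} = - \frac{3665}{2}$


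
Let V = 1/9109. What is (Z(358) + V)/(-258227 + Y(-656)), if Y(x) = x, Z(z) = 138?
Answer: -1257043/2358165247 ≈ -0.00053306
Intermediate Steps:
V = 1/9109 ≈ 0.00010978
(Z(358) + V)/(-258227 + Y(-656)) = (138 + 1/9109)/(-258227 - 656) = (1257043/9109)/(-258883) = (1257043/9109)*(-1/258883) = -1257043/2358165247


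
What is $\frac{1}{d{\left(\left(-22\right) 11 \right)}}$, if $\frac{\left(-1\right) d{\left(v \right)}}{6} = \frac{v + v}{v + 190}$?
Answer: $- \frac{13}{726} \approx -0.017906$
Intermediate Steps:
$d{\left(v \right)} = - \frac{12 v}{190 + v}$ ($d{\left(v \right)} = - 6 \frac{v + v}{v + 190} = - 6 \frac{2 v}{190 + v} = - \frac{12 v}{190 + v}$)
$\frac{1}{d{\left(\left(-22\right) 11 \right)}} = \frac{1}{\left(-12\right) \left(\left(-22\right) 11\right) \frac{1}{190 - 242}} = \frac{1}{\left(-12\right) \left(-242\right) \frac{1}{190 - 242}} = \frac{1}{\left(-12\right) \left(-242\right) \frac{1}{-52}} = \frac{1}{\left(-12\right) \left(-242\right) \left(- \frac{1}{52}\right)} = \frac{1}{- \frac{726}{13}} = - \frac{13}{726}$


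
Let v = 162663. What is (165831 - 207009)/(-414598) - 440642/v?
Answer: -87995577451/33719877237 ≈ -2.6096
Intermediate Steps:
(165831 - 207009)/(-414598) - 440642/v = (165831 - 207009)/(-414598) - 440642/162663 = -41178*(-1/414598) - 440642*1/162663 = 20589/207299 - 440642/162663 = -87995577451/33719877237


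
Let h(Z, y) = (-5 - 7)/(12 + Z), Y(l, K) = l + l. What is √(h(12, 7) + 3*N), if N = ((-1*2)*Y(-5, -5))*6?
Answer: √1438/2 ≈ 18.960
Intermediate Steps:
Y(l, K) = 2*l
h(Z, y) = -12/(12 + Z)
N = 120 (N = ((-1*2)*(2*(-5)))*6 = -2*(-10)*6 = 20*6 = 120)
√(h(12, 7) + 3*N) = √(-12/(12 + 12) + 3*120) = √(-12/24 + 360) = √(-12*1/24 + 360) = √(-½ + 360) = √(719/2) = √1438/2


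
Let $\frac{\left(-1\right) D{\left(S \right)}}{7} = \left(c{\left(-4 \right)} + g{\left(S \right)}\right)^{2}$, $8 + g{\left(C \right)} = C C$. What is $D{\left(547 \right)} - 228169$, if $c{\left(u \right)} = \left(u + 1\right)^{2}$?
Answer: $-626686596869$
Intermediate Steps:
$g{\left(C \right)} = -8 + C^{2}$ ($g{\left(C \right)} = -8 + C C = -8 + C^{2}$)
$c{\left(u \right)} = \left(1 + u\right)^{2}$
$D{\left(S \right)} = - 7 \left(1 + S^{2}\right)^{2}$ ($D{\left(S \right)} = - 7 \left(\left(1 - 4\right)^{2} + \left(-8 + S^{2}\right)\right)^{2} = - 7 \left(\left(-3\right)^{2} + \left(-8 + S^{2}\right)\right)^{2} = - 7 \left(9 + \left(-8 + S^{2}\right)\right)^{2} = - 7 \left(1 + S^{2}\right)^{2}$)
$D{\left(547 \right)} - 228169 = - 7 \left(1 + 547^{2}\right)^{2} - 228169 = - 7 \left(1 + 299209\right)^{2} - 228169 = - 7 \cdot 299210^{2} - 228169 = \left(-7\right) 89526624100 - 228169 = -626686368700 - 228169 = -626686596869$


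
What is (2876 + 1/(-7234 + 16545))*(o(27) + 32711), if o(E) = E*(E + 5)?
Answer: 899086022275/9311 ≈ 9.6562e+7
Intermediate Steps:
o(E) = E*(5 + E)
(2876 + 1/(-7234 + 16545))*(o(27) + 32711) = (2876 + 1/(-7234 + 16545))*(27*(5 + 27) + 32711) = (2876 + 1/9311)*(27*32 + 32711) = (2876 + 1/9311)*(864 + 32711) = (26778437/9311)*33575 = 899086022275/9311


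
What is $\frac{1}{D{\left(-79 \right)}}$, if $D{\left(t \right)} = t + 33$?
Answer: $- \frac{1}{46} \approx -0.021739$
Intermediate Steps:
$D{\left(t \right)} = 33 + t$
$\frac{1}{D{\left(-79 \right)}} = \frac{1}{33 - 79} = \frac{1}{-46} = - \frac{1}{46}$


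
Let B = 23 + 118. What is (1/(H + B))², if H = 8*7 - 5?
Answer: 1/36864 ≈ 2.7127e-5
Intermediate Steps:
B = 141
H = 51 (H = 56 - 5 = 51)
(1/(H + B))² = (1/(51 + 141))² = (1/192)² = 1/36864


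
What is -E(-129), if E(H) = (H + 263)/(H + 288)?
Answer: -134/159 ≈ -0.84277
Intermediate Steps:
E(H) = (263 + H)/(288 + H)
-E(-129) = -(263 - 129)/(288 - 129) = -134/159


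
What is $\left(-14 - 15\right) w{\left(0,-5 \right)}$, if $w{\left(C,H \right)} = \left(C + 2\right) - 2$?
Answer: $0$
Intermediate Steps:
$w{\left(C,H \right)} = C$ ($w{\left(C,H \right)} = \left(2 + C\right) - 2 = C$)
$\left(-14 - 15\right) w{\left(0,-5 \right)} = \left(-14 - 15\right) 0 = \left(-29\right) 0 = 0$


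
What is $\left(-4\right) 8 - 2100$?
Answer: $-2132$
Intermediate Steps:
$\left(-4\right) 8 - 2100 = -32 - 2100 = -2132$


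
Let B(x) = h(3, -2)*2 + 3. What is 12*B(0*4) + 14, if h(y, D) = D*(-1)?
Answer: 98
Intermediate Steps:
h(y, D) = -D
B(x) = 7 (B(x) = -1*(-2)*2 + 3 = 2*2 + 3 = 4 + 3 = 7)
12*B(0*4) + 14 = 12*7 + 14 = 84 + 14 = 98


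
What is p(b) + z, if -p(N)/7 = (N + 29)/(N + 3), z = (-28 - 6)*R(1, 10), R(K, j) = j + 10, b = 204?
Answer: -142391/207 ≈ -687.88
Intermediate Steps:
R(K, j) = 10 + j
z = -680 (z = (-28 - 6)*(10 + 10) = -34*20 = -680)
p(N) = -7*(29 + N)/(3 + N) (p(N) = -7*(N + 29)/(N + 3) = -7*(29 + N)/(3 + N))
p(b) + z = 7*(-29 - 1*204)/(3 + 204) - 680 = 7*(-29 - 204)/207 - 680 = 7*(1/207)*(-233) - 680 = -1631/207 - 680 = -142391/207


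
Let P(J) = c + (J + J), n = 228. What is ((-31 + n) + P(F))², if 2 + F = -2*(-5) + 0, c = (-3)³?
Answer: 34596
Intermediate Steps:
c = -27
F = 8 (F = -2 + (-2*(-5) + 0) = -2 + (10 + 0) = -2 + 10 = 8)
P(J) = -27 + 2*J (P(J) = -27 + (J + J) = -27 + 2*J)
((-31 + n) + P(F))² = ((-31 + 228) + (-27 + 2*8))² = (197 + (-27 + 16))² = (197 - 11)² = 186² = 34596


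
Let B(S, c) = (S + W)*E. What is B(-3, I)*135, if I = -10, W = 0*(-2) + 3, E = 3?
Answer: 0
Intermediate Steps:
W = 3 (W = 0 + 3 = 3)
B(S, c) = 9 + 3*S (B(S, c) = (S + 3)*3 = (3 + S)*3 = 9 + 3*S)
B(-3, I)*135 = (9 + 3*(-3))*135 = (9 - 9)*135 = 0*135 = 0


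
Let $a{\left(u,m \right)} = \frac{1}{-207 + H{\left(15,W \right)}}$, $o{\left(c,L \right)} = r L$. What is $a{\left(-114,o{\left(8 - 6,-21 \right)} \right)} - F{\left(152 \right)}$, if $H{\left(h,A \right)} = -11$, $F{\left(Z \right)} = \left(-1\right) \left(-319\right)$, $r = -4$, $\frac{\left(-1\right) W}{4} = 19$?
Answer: $- \frac{69543}{218} \approx -319.0$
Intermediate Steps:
$W = -76$ ($W = \left(-4\right) 19 = -76$)
$F{\left(Z \right)} = 319$
$o{\left(c,L \right)} = - 4 L$
$a{\left(u,m \right)} = - \frac{1}{218}$ ($a{\left(u,m \right)} = \frac{1}{-207 - 11} = \frac{1}{-218} = - \frac{1}{218}$)
$a{\left(-114,o{\left(8 - 6,-21 \right)} \right)} - F{\left(152 \right)} = - \frac{1}{218} - 319 = - \frac{69543}{218}$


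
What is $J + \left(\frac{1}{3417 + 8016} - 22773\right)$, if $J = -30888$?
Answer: $- \frac{613506212}{11433} \approx -53661.0$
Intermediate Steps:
$J + \left(\frac{1}{3417 + 8016} - 22773\right) = -30888 + \left(\frac{1}{3417 + 8016} - 22773\right) = -30888 - \left(22773 - \frac{1}{11433}\right) = -30888 + \left(\frac{1}{11433} - 22773\right) = -30888 - \frac{260363708}{11433} = - \frac{613506212}{11433}$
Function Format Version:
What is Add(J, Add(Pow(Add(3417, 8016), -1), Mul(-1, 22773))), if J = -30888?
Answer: Rational(-613506212, 11433) ≈ -53661.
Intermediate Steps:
Add(J, Add(Pow(Add(3417, 8016), -1), Mul(-1, 22773))) = Add(-30888, Add(Pow(Add(3417, 8016), -1), Mul(-1, 22773))) = Add(-30888, Add(Pow(11433, -1), -22773)) = Add(-30888, Add(Rational(1, 11433), -22773)) = Add(-30888, Rational(-260363708, 11433)) = Rational(-613506212, 11433)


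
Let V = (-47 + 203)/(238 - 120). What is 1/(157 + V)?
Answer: 59/9341 ≈ 0.0063162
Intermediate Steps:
V = 78/59 (V = 156/118 = 156*(1/118) = 78/59 ≈ 1.3220)
1/(157 + V) = 1/(157 + 78/59) = 1/(9341/59) = 59/9341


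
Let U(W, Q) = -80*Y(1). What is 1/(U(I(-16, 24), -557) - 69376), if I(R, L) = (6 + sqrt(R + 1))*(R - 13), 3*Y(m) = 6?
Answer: -1/69536 ≈ -1.4381e-5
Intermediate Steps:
Y(m) = 2 (Y(m) = (1/3)*6 = 2)
I(R, L) = (-13 + R)*(6 + sqrt(1 + R)) (I(R, L) = (6 + sqrt(1 + R))*(-13 + R) = (-13 + R)*(6 + sqrt(1 + R)))
U(W, Q) = -160 (U(W, Q) = -80*2 = -160)
1/(U(I(-16, 24), -557) - 69376) = 1/(-160 - 69376) = 1/(-69536) = -1/69536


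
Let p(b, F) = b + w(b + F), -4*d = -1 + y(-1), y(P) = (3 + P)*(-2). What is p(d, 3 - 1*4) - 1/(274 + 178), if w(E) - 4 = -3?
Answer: 254/113 ≈ 2.2478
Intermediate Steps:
w(E) = 1 (w(E) = 4 - 3 = 1)
y(P) = -6 - 2*P
d = 5/4 (d = -(-1 + (-6 - 2*(-1)))/4 = -(-1 + (-6 + 2))/4 = -(-1 - 4)/4 = -¼*(-5) = 5/4 ≈ 1.2500)
p(b, F) = 1 + b (p(b, F) = b + 1 = 1 + b)
p(d, 3 - 1*4) - 1/(274 + 178) = (1 + 5/4) - 1/(274 + 178) = 9/4 - 1/452 = 254/113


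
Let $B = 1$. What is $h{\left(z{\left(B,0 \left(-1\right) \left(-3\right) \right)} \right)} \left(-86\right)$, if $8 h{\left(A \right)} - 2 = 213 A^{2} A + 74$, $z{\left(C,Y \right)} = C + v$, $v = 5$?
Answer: $-495403$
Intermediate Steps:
$z{\left(C,Y \right)} = 5 + C$ ($z{\left(C,Y \right)} = C + 5 = 5 + C$)
$h{\left(A \right)} = \frac{19}{2} + \frac{213 A^{3}}{8}$ ($h{\left(A \right)} = \frac{1}{4} + \frac{213 A^{2} A + 74}{8} = \frac{1}{4} + \frac{213 A^{3} + 74}{8} = \frac{1}{4} + \frac{74 + 213 A^{3}}{8} = \frac{1}{4} + \left(\frac{37}{4} + \frac{213 A^{3}}{8}\right) = \frac{19}{2} + \frac{213 A^{3}}{8}$)
$h{\left(z{\left(B,0 \left(-1\right) \left(-3\right) \right)} \right)} \left(-86\right) = \left(\frac{19}{2} + \frac{213 \left(5 + 1\right)^{3}}{8}\right) \left(-86\right) = \left(\frac{19}{2} + \frac{213 \cdot 6^{3}}{8}\right) \left(-86\right) = \left(\frac{19}{2} + \frac{213}{8} \cdot 216\right) \left(-86\right) = \left(\frac{19}{2} + 5751\right) \left(-86\right) = \frac{11521}{2} \left(-86\right) = -495403$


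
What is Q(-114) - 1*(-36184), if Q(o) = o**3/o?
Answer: 49180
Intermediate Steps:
Q(o) = o**2
Q(-114) - 1*(-36184) = (-114)**2 - 1*(-36184) = 12996 + 36184 = 49180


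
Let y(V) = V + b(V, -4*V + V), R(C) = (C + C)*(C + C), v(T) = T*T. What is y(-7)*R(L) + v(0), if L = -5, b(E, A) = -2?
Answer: -900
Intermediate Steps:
v(T) = T²
R(C) = 4*C² (R(C) = (2*C)*(2*C) = 4*C²)
y(V) = -2 + V (y(V) = V - 2 = -2 + V)
y(-7)*R(L) + v(0) = (-2 - 7)*(4*(-5)²) + 0² = -36*25 + 0 = -9*100 + 0 = -900 + 0 = -900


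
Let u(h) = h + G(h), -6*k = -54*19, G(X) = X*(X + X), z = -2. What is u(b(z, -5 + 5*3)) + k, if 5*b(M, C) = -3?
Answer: 4278/25 ≈ 171.12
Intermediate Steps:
b(M, C) = -3/5 (b(M, C) = (1/5)*(-3) = -3/5)
G(X) = 2*X**2 (G(X) = X*(2*X) = 2*X**2)
k = 171 (k = -(-9)*19 = -1/6*(-1026) = 171)
u(h) = h + 2*h**2
u(b(z, -5 + 5*3)) + k = -3*(1 + 2*(-3/5))/5 + 171 = -3*(1 - 6/5)/5 + 171 = -3/5*(-1/5) + 171 = 3/25 + 171 = 4278/25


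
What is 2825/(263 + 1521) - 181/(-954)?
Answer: 1508977/850968 ≈ 1.7732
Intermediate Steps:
2825/(263 + 1521) - 181/(-954) = 2825/1784 - 181*(-1/954) = 2825*(1/1784) + 181/954 = 2825/1784 + 181/954 = 1508977/850968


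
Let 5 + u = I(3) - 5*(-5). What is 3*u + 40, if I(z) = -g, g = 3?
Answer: 91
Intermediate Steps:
I(z) = -3 (I(z) = -1*3 = -3)
u = 17 (u = -5 + (-3 - 5*(-5)) = -5 + (-3 + 25) = -5 + 22 = 17)
3*u + 40 = 3*17 + 40 = 51 + 40 = 91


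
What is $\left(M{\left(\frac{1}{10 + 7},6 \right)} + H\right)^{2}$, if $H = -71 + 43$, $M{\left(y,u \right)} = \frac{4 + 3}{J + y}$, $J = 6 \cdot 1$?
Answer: $\frac{7645225}{10609} \approx 720.64$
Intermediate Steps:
$J = 6$
$M{\left(y,u \right)} = \frac{7}{6 + y}$ ($M{\left(y,u \right)} = \frac{4 + 3}{6 + y} = \frac{7}{6 + y}$)
$H = -28$
$\left(M{\left(\frac{1}{10 + 7},6 \right)} + H\right)^{2} = \left(\frac{7}{6 + \frac{1}{10 + 7}} - 28\right)^{2} = \left(\frac{7}{6 + \frac{1}{17}} - 28\right)^{2} = \left(\frac{7}{\frac{103}{17}} - 28\right)^{2} = \left(7 \cdot \frac{17}{103} - 28\right)^{2} = \left(\frac{119}{103} - 28\right)^{2} = \left(- \frac{2765}{103}\right)^{2} = \frac{7645225}{10609}$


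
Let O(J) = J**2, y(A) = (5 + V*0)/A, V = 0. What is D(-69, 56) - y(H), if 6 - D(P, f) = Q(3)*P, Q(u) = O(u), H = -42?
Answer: 26339/42 ≈ 627.12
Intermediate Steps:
y(A) = 5/A (y(A) = (5 + 0*0)/A = (5 + 0)/A = 5/A)
Q(u) = u**2
D(P, f) = 6 - 9*P (D(P, f) = 6 - 3**2*P = 6 - 9*P)
D(-69, 56) - y(H) = (6 - 9*(-69)) - 5/(-42) = (6 + 621) - 5*(-1)/42 = 627 - 1*(-5/42) = 627 + 5/42 = 26339/42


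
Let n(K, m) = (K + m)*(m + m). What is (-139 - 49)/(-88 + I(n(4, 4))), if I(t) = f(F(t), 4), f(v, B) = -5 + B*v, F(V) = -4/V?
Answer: 752/373 ≈ 2.0161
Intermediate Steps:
n(K, m) = 2*m*(K + m) (n(K, m) = (K + m)*(2*m) = 2*m*(K + m))
I(t) = -5 - 16/t (I(t) = -5 + 4*(-4/t) = -5 - 16/t)
(-139 - 49)/(-88 + I(n(4, 4))) = (-139 - 49)/(-88 + (-5 - 16*1/(8*(4 + 4)))) = -188/(-88 + (-5 - 16/(2*4*8))) = -188/(-88 + (-5 - 16/64)) = -188/(-88 + (-5 - 16*1/64)) = -188/(-88 + (-5 - ¼)) = -188/(-88 - 21/4) = -188/(-373/4) = -4/373*(-188) = 752/373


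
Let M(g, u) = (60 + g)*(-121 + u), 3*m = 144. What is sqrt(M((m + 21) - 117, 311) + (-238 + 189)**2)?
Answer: sqrt(4681) ≈ 68.418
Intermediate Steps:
m = 48 (m = (1/3)*144 = 48)
M(g, u) = (-121 + u)*(60 + g)
sqrt(M((m + 21) - 117, 311) + (-238 + 189)**2) = sqrt((-7260 - 121*((48 + 21) - 117) + 60*311 + ((48 + 21) - 117)*311) + (-238 + 189)**2) = sqrt((-7260 - 121*(69 - 117) + 18660 + (69 - 117)*311) + (-49)**2) = sqrt((-7260 - 121*(-48) + 18660 - 48*311) + 2401) = sqrt((-7260 + 5808 + 18660 - 14928) + 2401) = sqrt(2280 + 2401) = sqrt(4681)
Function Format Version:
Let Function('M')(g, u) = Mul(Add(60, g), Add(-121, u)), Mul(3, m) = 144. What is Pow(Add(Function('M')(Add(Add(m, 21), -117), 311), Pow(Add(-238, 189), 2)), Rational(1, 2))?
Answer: Pow(4681, Rational(1, 2)) ≈ 68.418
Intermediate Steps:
m = 48 (m = Mul(Rational(1, 3), 144) = 48)
Function('M')(g, u) = Mul(Add(-121, u), Add(60, g))
Pow(Add(Function('M')(Add(Add(m, 21), -117), 311), Pow(Add(-238, 189), 2)), Rational(1, 2)) = Pow(Add(Add(-7260, Mul(-121, Add(Add(48, 21), -117)), Mul(60, 311), Mul(Add(Add(48, 21), -117), 311)), Pow(Add(-238, 189), 2)), Rational(1, 2)) = Pow(Add(Add(-7260, Mul(-121, Add(69, -117)), 18660, Mul(Add(69, -117), 311)), Pow(-49, 2)), Rational(1, 2)) = Pow(Add(Add(-7260, Mul(-121, -48), 18660, Mul(-48, 311)), 2401), Rational(1, 2)) = Pow(Add(Add(-7260, 5808, 18660, -14928), 2401), Rational(1, 2)) = Pow(Add(2280, 2401), Rational(1, 2)) = Pow(4681, Rational(1, 2))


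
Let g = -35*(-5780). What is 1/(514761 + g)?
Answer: 1/717061 ≈ 1.3946e-6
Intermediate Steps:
g = 202300
1/(514761 + g) = 1/(514761 + 202300) = 1/717061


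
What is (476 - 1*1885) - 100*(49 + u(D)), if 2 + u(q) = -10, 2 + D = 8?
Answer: -5109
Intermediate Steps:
D = 6 (D = -2 + 8 = 6)
u(q) = -12 (u(q) = -2 - 10 = -12)
(476 - 1*1885) - 100*(49 + u(D)) = (476 - 1*1885) - 100*(49 - 12) = (476 - 1885) - 100*37 = -1409 - 3700 = -5109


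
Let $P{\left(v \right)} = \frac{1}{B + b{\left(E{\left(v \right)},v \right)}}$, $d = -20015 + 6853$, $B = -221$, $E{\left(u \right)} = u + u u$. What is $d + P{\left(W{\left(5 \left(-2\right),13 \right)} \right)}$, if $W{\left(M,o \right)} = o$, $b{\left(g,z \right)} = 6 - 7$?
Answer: $- \frac{2921965}{222} \approx -13162.0$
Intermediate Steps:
$E{\left(u \right)} = u + u^{2}$
$b{\left(g,z \right)} = -1$ ($b{\left(g,z \right)} = 6 - 7 = -1$)
$d = -13162$
$P{\left(v \right)} = - \frac{1}{222}$ ($P{\left(v \right)} = \frac{1}{-221 - 1} = \frac{1}{-222} = - \frac{1}{222}$)
$d + P{\left(W{\left(5 \left(-2\right),13 \right)} \right)} = -13162 - \frac{1}{222} = - \frac{2921965}{222}$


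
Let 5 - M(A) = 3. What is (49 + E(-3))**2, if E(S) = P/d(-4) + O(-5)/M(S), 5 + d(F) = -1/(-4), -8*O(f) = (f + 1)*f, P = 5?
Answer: 12595401/5776 ≈ 2180.6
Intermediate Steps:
M(A) = 2 (M(A) = 5 - 1*3 = 5 - 3 = 2)
O(f) = -f*(1 + f)/8 (O(f) = -(f + 1)*f/8 = -(1 + f)*f/8 = -f*(1 + f)/8)
d(F) = -19/4 (d(F) = -5 - 1/(-4) = -5 - 1*(-1/4) = -5 + 1/4 = -19/4)
E(S) = -175/76 (E(S) = 5/(-19/4) - 1/8*(-5)*(1 - 5)/2 = 5*(-4/19) - 1/8*(-5)*(-4)*(1/2) = -20/19 - 5/2*1/2 = -20/19 - 5/4 = -175/76)
(49 + E(-3))**2 = (49 - 175/76)**2 = (3549/76)**2 = 12595401/5776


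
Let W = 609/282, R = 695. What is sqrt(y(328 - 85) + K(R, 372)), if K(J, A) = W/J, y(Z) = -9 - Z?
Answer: I*sqrt(1075524980810)/65330 ≈ 15.874*I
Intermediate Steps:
W = 203/94 (W = 609*(1/282) = 203/94 ≈ 2.1596)
K(J, A) = 203/(94*J)
sqrt(y(328 - 85) + K(R, 372)) = sqrt((-9 - (328 - 85)) + (203/94)/695) = sqrt((-9 - 1*243) + (203/94)*(1/695)) = sqrt((-9 - 243) + 203/65330) = sqrt(-252 + 203/65330) = sqrt(-16462957/65330) = I*sqrt(1075524980810)/65330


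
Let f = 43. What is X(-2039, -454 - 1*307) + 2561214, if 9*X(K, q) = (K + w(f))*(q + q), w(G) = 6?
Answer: 26145152/9 ≈ 2.9050e+6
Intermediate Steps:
X(K, q) = 2*q*(6 + K)/9 (X(K, q) = ((K + 6)*(q + q))/9 = ((6 + K)*(2*q))/9 = (2*q*(6 + K))/9 = 2*q*(6 + K)/9)
X(-2039, -454 - 1*307) + 2561214 = 2*(-454 - 1*307)*(6 - 2039)/9 + 2561214 = (2/9)*(-454 - 307)*(-2033) + 2561214 = (2/9)*(-761)*(-2033) + 2561214 = 3094226/9 + 2561214 = 26145152/9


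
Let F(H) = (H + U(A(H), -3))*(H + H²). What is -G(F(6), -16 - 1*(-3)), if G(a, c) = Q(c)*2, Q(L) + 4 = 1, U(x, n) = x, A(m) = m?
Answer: 6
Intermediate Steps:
Q(L) = -3 (Q(L) = -4 + 1 = -3)
F(H) = 2*H*(H + H²) (F(H) = (H + H)*(H + H²) = (2*H)*(H + H²) = 2*H*(H + H²))
G(a, c) = -6 (G(a, c) = -3*2 = -6)
-G(F(6), -16 - 1*(-3)) = -1*(-6) = 6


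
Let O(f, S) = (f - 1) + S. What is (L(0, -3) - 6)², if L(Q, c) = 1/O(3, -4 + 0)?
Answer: 169/4 ≈ 42.250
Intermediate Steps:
O(f, S) = -1 + S + f (O(f, S) = (-1 + f) + S = -1 + S + f)
L(Q, c) = -½ (L(Q, c) = 1/(-1 + (-4 + 0) + 3) = 1/(-1 - 4 + 3) = 1/(-2) = -½)
(L(0, -3) - 6)² = (-½ - 6)² = (-13/2)² = 169/4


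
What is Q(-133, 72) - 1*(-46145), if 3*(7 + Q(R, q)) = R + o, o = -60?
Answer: 138221/3 ≈ 46074.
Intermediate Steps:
Q(R, q) = -27 + R/3 (Q(R, q) = -7 + (R - 60)/3 = -7 + (-60 + R)/3 = -7 + (-20 + R/3) = -27 + R/3)
Q(-133, 72) - 1*(-46145) = (-27 + (⅓)*(-133)) - 1*(-46145) = (-27 - 133/3) + 46145 = -214/3 + 46145 = 138221/3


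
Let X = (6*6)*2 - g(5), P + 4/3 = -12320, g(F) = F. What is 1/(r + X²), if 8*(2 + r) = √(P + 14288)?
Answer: 215376/966390637 - 20*√177/966390637 ≈ 0.00022259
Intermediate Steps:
P = -36964/3 (P = -4/3 - 12320 = -36964/3 ≈ -12321.)
r = -2 + 5*√177/12 (r = -2 + √(-36964/3 + 14288)/8 = -2 + √(5900/3)/8 = -2 + (10*√177/3)/8 = -2 + 5*√177/12 ≈ 3.5434)
X = 67 (X = (6*6)*2 - 1*5 = 36*2 - 5 = 72 - 5 = 67)
1/(r + X²) = 1/((-2 + 5*√177/12) + 67²) = 1/((-2 + 5*√177/12) + 4489) = 1/(4487 + 5*√177/12)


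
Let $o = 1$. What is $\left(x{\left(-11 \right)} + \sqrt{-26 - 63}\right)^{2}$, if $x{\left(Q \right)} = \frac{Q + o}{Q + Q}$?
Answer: $- \frac{10744}{121} + \frac{10 i \sqrt{89}}{11} \approx -88.793 + 8.5763 i$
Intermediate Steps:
$x{\left(Q \right)} = \frac{1 + Q}{2 Q}$ ($x{\left(Q \right)} = \frac{Q + 1}{Q + Q} = \frac{1 + Q}{2 Q}$)
$\left(x{\left(-11 \right)} + \sqrt{-26 - 63}\right)^{2} = \left(\frac{1 - 11}{2 \left(-11\right)} + \sqrt{-26 - 63}\right)^{2} = \left(\frac{1}{2} \left(- \frac{1}{11}\right) \left(-10\right) + \sqrt{-89}\right)^{2} = \left(\frac{5}{11} + i \sqrt{89}\right)^{2}$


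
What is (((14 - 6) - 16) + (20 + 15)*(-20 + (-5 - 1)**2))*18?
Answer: 9936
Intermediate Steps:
(((14 - 6) - 16) + (20 + 15)*(-20 + (-5 - 1)**2))*18 = ((8 - 16) + 35*(-20 + (-6)**2))*18 = (-8 + 35*(-20 + 36))*18 = (-8 + 35*16)*18 = (-8 + 560)*18 = 552*18 = 9936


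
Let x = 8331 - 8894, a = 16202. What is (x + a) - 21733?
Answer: -6094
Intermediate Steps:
x = -563
(x + a) - 21733 = (-563 + 16202) - 21733 = 15639 - 21733 = -6094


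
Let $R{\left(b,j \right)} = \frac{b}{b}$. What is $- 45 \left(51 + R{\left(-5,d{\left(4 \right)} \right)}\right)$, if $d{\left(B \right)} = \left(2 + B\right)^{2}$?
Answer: $-2340$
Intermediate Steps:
$R{\left(b,j \right)} = 1$
$- 45 \left(51 + R{\left(-5,d{\left(4 \right)} \right)}\right) = - 45 \left(51 + 1\right) = \left(-45\right) 52 = -2340$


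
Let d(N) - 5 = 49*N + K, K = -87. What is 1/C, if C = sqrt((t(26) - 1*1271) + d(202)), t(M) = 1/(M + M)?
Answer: 2*sqrt(5776433)/444341 ≈ 0.010818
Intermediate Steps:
t(M) = 1/(2*M)
d(N) = -82 + 49*N (d(N) = 5 + (49*N - 87) = 5 + (-87 + 49*N) = -82 + 49*N)
C = sqrt(5776433)/26 (C = sqrt(((1/2)/26 - 1*1271) + (-82 + 49*202)) = sqrt(((1/2)*(1/26) - 1271) + (-82 + 9898)) = sqrt((1/52 - 1271) + 9816) = sqrt(-66091/52 + 9816) = sqrt(444341/52) = sqrt(5776433)/26 ≈ 92.439)
1/C = 1/(sqrt(5776433)/26) = 2*sqrt(5776433)/444341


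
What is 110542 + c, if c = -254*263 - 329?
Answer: 43411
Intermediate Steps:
c = -67131 (c = -66802 - 329 = -67131)
110542 + c = 110542 - 67131 = 43411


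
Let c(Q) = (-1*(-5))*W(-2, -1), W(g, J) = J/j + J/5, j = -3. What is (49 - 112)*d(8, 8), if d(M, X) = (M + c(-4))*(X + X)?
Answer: -8736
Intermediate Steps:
W(g, J) = -2*J/15 (W(g, J) = J/(-3) + J/5 = J*(-⅓) + J*(⅕) = -J/3 + J/5 = -2*J/15)
c(Q) = ⅔ (c(Q) = (-1*(-5))*(-2/15*(-1)) = 5*(2/15) = ⅔)
d(M, X) = 2*X*(⅔ + M) (d(M, X) = (M + ⅔)*(X + X) = (⅔ + M)*(2*X) = 2*X*(⅔ + M))
(49 - 112)*d(8, 8) = (49 - 112)*((⅔)*8*(2 + 3*8)) = -42*8*(2 + 24) = -42*8*26 = -63*416/3 = -8736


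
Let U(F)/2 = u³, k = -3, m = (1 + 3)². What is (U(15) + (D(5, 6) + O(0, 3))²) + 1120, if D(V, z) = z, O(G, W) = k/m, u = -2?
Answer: 291273/256 ≈ 1137.8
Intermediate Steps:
m = 16 (m = 4² = 16)
O(G, W) = -3/16
U(F) = -16 (U(F) = 2*(-2)³ = 2*(-8) = -16)
(U(15) + (D(5, 6) + O(0, 3))²) + 1120 = (-16 + (6 - 3/16)²) + 1120 = (-16 + (93/16)²) + 1120 = (-16 + 8649/256) + 1120 = 4553/256 + 1120 = 291273/256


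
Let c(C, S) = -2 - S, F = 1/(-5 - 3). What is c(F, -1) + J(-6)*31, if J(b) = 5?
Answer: 154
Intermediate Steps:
F = -⅛ (F = 1/(-8) = -⅛ ≈ -0.12500)
c(F, -1) + J(-6)*31 = (-2 - 1*(-1)) + 5*31 = (-2 + 1) + 155 = -1 + 155 = 154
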